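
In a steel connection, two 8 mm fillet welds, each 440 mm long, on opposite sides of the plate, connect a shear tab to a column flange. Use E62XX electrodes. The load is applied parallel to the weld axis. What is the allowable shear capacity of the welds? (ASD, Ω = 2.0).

E62XX → F_EXX = 620 MPa.
Effective throat t_e = 0.707 × 8 = 5.656 mm.
Total length L = 880 mm; A_we = 5.656 × 880 = 4977 mm².
F_nw = 0.6 F_EXX = 0.6 × 620 = 372 MPa.
R_n = 372 × 4977 × 10⁻³ = 1852 kN; R_n/Ω = 1852/2.0 = 925.8 kN.

R_n/Ω ≈ 926 kN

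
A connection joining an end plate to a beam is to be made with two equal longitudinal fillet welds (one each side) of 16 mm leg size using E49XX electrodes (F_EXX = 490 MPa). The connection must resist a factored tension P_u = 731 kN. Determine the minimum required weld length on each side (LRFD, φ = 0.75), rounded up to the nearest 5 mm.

Throat t_e = 0.707 × 16 = 11.31 mm.
φr_n = 0.75 × 0.6 × 490 × 11.31 × 10⁻³ = 2.494 kN/mm.
L_req = P_u / φr_n = 731 / 2.494 = 293.1 mm total.
Per side: 293.1 / 2 = 146.5 mm.
Round up → use L = 150 mm on each side.

L = 150 mm on each side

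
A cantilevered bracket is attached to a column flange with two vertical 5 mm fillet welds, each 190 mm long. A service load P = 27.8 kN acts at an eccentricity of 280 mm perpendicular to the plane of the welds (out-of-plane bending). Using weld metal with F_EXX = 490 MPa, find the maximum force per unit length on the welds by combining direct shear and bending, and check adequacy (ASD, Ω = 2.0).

L_w = 2 × 190 = 380 mm; section modulus (unit throat) S = 2 × L²/6 = 12030 mm².
Direct shear f_v = P/L_w = 27.8×10³/380 = 73.16 N/mm.
Moment M = P × e = 27.8×10³ × 280 = 7784000 N·mm; bending f_b = M/S = 646.9 N/mm.
f_max = √(f_v² + f_b²) = √(73.16² + 646.9²) = 651 N/mm.
r_n/Ω = (1/2.0) × 0.6 × 490 × (0.707 × 5) = 519.6 N/mm → NOT adequate.

f_max ≈ 651 N/mm; NOT adequate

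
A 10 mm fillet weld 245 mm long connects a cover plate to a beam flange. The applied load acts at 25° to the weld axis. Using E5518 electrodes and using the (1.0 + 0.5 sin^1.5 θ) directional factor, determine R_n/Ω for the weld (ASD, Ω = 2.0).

E55XX → F_EXX = 550 MPa.
t_e = 0.707 × 10 = 7.07 mm; A_we = 7.07 × 245 = 1732 mm².
Directional factor: 1.0 + 0.5 sin^1.5(25°) = 1.137.
F_nw = 0.6 × 550 × 1.137 = 375.3 MPa.
R_n/Ω = (375.3 × 1732) / 2.0 × 10⁻³ = 325.1 kN.

R_n/Ω ≈ 325 kN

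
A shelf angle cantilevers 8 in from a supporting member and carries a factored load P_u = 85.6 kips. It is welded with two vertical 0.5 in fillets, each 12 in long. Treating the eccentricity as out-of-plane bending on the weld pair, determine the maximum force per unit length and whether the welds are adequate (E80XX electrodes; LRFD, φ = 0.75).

E80XX → F_EXX = 80 ksi.
L_w = 2 × 12 = 24 in; section modulus (unit throat) S = 2 × L²/6 = 48 in².
Direct shear f_v = P/L_w = 85.6/24 = 3.567 kip/in.
Moment M = P × e = 85.6 × 8 = 684.8 kip·in; bending f_b = M/S = 14.27 kip/in.
f_max = √(f_v² + f_b²) = √(3.567² + 14.27²) = 14.71 kip/in.
φr_n = 0.75 × 0.6 × 80 × (0.707 × 0.5) = 12.73 kip/in → NOT adequate.

f_max ≈ 14.7 kip/in; NOT adequate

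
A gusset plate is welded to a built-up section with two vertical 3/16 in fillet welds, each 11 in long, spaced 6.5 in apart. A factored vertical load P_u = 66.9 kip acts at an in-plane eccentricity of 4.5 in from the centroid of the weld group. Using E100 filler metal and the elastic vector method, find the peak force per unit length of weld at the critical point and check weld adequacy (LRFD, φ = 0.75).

f_max ≈ 6.35 kip/in; NOT adequate

E100XX → F_EXX = 100 ksi.
Total weld length L_w = 22 in. Treat welds as unit-width lines.
Polar moment about centroid: J = 2[d³/12 + d(b/2)²] = 2[11³/12 + 11×3.25²] = 454.2 in³.
Direct shear f_v = P/L_w = 66.9 / 22 = 3.041 kip/in (vertical).
Torsion M = P·e = 66.9 × 4.5 = 301.05 kip·in.
Critical point at (x, y) = (3.25, 5.5) from centroid. f_tx = M·y/J = 3.645 kip/in; f_ty = M·x/J = 2.154 kip/in.
Resultant f_max = √[f_tx² + (f_v + f_ty)²] = √[3.645² + (3.041 + 2.154)²] = 6.346 kip/in.
Capacity per unit length: φr_n = 0.75 × 0.6 × 100 × (0.707 × 0.1875) = 5.965 kip/in.
6.346 > 5.965 → NOT adequate.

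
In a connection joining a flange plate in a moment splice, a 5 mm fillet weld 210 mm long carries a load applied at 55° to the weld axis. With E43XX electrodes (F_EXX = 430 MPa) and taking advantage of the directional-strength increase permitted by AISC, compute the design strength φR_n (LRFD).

t_e = 0.707 × 5 = 3.535 mm; A_we = 3.535 × 210 = 742.3 mm².
Directional factor: 1.0 + 0.5 sin^1.5(55°) = 1.371.
F_nw = 0.6 × 430 × 1.371 = 353.6 MPa.
φR_n = 0.75 × 353.6 × 742.3 × 10⁻³ = 196.9 kN.

φR_n ≈ 197 kN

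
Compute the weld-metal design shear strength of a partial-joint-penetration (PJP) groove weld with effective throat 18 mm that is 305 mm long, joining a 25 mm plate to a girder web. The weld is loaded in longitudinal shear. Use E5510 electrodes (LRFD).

φR_n ≈ 1360 kN

E55XX → F_EXX = 550 MPa.
Effective throat (given) t_e = 18 mm.
A_we = 18 × 305 = 5490 mm².
F_nw = 0.6 F_EXX = 330 MPa.
φR_n = 0.75 × 330 × 5490 × 10⁻³ = 1359 kN.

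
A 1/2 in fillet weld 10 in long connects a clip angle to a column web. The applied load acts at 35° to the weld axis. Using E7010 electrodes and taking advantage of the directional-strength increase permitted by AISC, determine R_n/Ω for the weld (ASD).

R_n/Ω ≈ 90.4 kip

E70XX → F_EXX = 70 ksi.
t_e = 0.707 × 0.5 = 0.3535 in; A_we = 0.3535 × 10 = 3.535 in².
Directional factor: 1.0 + 0.5 sin^1.5(35°) = 1.217.
F_nw = 0.6 × 70 × 1.217 = 51.12 ksi.
R_n/Ω = (51.12 × 3.535) / 2.0 = 90.36 kip.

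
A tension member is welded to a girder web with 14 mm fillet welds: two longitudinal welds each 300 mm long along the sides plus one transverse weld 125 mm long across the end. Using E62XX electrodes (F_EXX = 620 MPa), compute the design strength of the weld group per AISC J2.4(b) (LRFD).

φR_n ≈ 2000 kN

t_e = 0.707 × 14 = 9.898 mm.
R_nwl = 0.6 × 620 × 9.898 × 600 × 10⁻³ = 2209 kN (longitudinal, 2 welds).
R_nwt = 0.6 × 620 × 9.898 × 125 × 10⁻³ = 460.3 kN (transverse, base value).
(i) R_nwl + R_nwt = 2669 kN; (ii) 0.85 R_nwl + 1.5 R_nwt = 2568 kN.
R_n = max = 2669 kN [governs: (i)]; φR_n = 2002 kN.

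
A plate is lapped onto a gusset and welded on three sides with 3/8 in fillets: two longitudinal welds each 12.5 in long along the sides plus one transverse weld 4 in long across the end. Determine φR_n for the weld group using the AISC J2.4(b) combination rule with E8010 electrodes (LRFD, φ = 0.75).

E80XX → F_EXX = 80 ksi.
t_e = 0.707 × 0.375 = 0.2651 in.
R_nwl = 0.6 × 80 × 0.2651 × 25 = 318.1 kips (longitudinal, 2 welds).
R_nwt = 0.6 × 80 × 0.2651 × 4 = 50.9 kips (transverse, base value).
(i) R_nwl + R_nwt = 369.1 kips; (ii) 0.85 R_nwl + 1.5 R_nwt = 346.8 kips.
R_n = max = 369.1 kips [governs: (i)]; φR_n = 276.8 kips.

φR_n ≈ 277 kips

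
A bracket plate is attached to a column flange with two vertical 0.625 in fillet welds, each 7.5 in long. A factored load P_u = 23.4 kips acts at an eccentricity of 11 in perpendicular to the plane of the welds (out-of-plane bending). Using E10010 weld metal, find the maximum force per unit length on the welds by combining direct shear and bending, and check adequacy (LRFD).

E100XX → F_EXX = 100 ksi.
L_w = 2 × 7.5 = 15 in; section modulus (unit throat) S = 2 × L²/6 = 18.75 in².
Direct shear f_v = P/L_w = 23.4/15 = 1.56 kip/in.
Moment M = P × e = 23.4 × 11 = 257.4 kip·in; bending f_b = M/S = 13.73 kip/in.
f_max = √(f_v² + f_b²) = √(1.56² + 13.73²) = 13.82 kip/in.
φr_n = 0.75 × 0.6 × 100 × (0.707 × 0.625) = 19.88 kip/in → adequate.

f_max ≈ 13.8 kip/in; adequate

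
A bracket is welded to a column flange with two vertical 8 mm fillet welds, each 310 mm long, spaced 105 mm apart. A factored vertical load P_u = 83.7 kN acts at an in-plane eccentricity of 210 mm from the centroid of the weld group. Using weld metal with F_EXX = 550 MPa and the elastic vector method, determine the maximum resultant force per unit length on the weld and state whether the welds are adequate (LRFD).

Total weld length L_w = 620 mm. Treat welds as unit-width lines.
Polar moment about centroid: J = 2[d³/12 + d(b/2)²] = 2[310³/12 + 310×52.5²] = 6674000 mm³.
Direct shear f_v = P/L_w = 83.7×10³ / 620 = 135 N/mm (vertical).
Torsion M = P·e = 83.7×10³ × 210 = 17577000 N·mm.
Critical point at (x, y) = (52.5, 155) from centroid. f_tx = M·y/J = 408.2 N/mm; f_ty = M·x/J = 138.3 N/mm.
Resultant f_max = √[f_tx² + (f_v + f_ty)²] = √[408.2² + (135 + 138.3)²] = 491.2 N/mm.
Capacity per unit length: φr_n = 0.75 × 0.6 × 550 × (0.707 × 8) = 1400 N/mm.
491.2 ≤ 1400 → adequate.

f_max ≈ 491 N/mm; adequate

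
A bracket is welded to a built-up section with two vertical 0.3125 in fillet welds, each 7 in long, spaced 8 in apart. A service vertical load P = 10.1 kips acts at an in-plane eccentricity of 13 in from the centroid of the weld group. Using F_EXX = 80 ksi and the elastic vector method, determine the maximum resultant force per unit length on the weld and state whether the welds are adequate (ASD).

f_max ≈ 3.06 kip/in; adequate

Total weld length L_w = 14 in. Treat welds as unit-width lines.
Polar moment about centroid: J = 2[d³/12 + d(b/2)²] = 2[7³/12 + 7×4²] = 281.2 in³.
Direct shear f_v = P/L_w = 10.1 / 14 = 0.7214 kip/in (vertical).
Torsion M = P·e = 10.1 × 13 = 131.3 kip·in.
Critical point at (x, y) = (4, 3.5) from centroid. f_tx = M·y/J = 1.634 kip/in; f_ty = M·x/J = 1.868 kip/in.
Resultant f_max = √[f_tx² + (f_v + f_ty)²] = √[1.634² + (0.7214 + 1.868)²] = 3.062 kip/in.
Capacity per unit length: r_n/Ω = (1/2.0) × 0.6 × 80 × (0.707 × 0.3125) = 5.302 kip/in.
3.062 ≤ 5.302 → adequate.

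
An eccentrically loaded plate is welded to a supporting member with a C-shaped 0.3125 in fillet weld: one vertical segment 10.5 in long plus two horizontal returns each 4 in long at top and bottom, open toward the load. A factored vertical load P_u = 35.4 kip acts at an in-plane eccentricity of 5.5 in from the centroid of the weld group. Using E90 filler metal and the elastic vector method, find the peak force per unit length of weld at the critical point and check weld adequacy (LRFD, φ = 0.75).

E90XX → F_EXX = 90 ksi.
Total weld length L_w = 18.5 in. Treat welds as unit-width lines.
Centroid: x̄ = 2×4×2 / 18.5 = 0.8649 in from the vertical weld.
Polar moment about centroid: J = I_x + I_y = [10.5³/12 + 2×4×5.25²] + [10.5×0.8649² + 2(4³/12 + 4×1.135²)] = 345.8 in³.
Direct shear f_v = P/L_w = 35.4 / 18.5 = 1.914 kip/in (vertical).
Torsion M = P·e = 35.4 × 5.5 = 194.7 kip·in.
Critical point at (x, y) = (3.135, 5.25) from centroid. f_tx = M·y/J = 2.956 kip/in; f_ty = M·x/J = 1.765 kip/in.
Resultant f_max = √[f_tx² + (f_v + f_ty)²] = √[2.956² + (1.914 + 1.765)²] = 4.719 kip/in.
Capacity per unit length: φr_n = 0.75 × 0.6 × 90 × (0.707 × 0.3125) = 8.948 kip/in.
4.719 ≤ 8.948 → adequate.

f_max ≈ 4.72 kip/in; adequate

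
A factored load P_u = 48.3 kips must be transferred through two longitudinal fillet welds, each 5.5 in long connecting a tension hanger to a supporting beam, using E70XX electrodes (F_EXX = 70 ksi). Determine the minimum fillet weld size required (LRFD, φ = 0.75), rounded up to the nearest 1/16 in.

Total weld length L = 11 in.
Required throat t_e = P_u / (φ × 0.6 F_EXX × L) = 48.3 / (0.75 × 0.6 × 70 × 11) = 0.1394 in.
Required leg w = t_e / 0.707 = 0.1972 in → use 1/4 in.

w = 1/4 in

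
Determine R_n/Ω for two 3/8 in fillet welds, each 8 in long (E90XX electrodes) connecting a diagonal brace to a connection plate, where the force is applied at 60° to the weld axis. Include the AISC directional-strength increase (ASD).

E90XX → F_EXX = 90 ksi.
t_e = 0.707 × 0.375 = 0.2651 in; A_we = 0.2651 × 16 = 4.242 in².
Directional factor: 1.0 + 0.5 sin^1.5(60°) = 1.403.
F_nw = 0.6 × 90 × 1.403 = 75.76 ksi.
R_n/Ω = (75.76 × 4.242) / 2.0 = 160.7 kips.

R_n/Ω ≈ 161 kips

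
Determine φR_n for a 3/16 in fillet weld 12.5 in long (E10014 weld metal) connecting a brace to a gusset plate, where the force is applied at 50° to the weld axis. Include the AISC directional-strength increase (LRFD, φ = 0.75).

φR_n ≈ 99.6 kip

E100XX → F_EXX = 100 ksi.
t_e = 0.707 × 0.1875 = 0.1326 in; A_we = 0.1326 × 12.5 = 1.657 in².
Directional factor: 1.0 + 0.5 sin^1.5(50°) = 1.335.
F_nw = 0.6 × 100 × 1.335 = 80.11 ksi.
φR_n = 0.75 × 80.11 × 1.657 = 99.56 kip.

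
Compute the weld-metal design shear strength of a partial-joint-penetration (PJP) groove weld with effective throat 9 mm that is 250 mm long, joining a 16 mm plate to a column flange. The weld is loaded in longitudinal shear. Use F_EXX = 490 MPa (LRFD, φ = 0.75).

φR_n ≈ 496 kN

Effective throat (given) t_e = 9 mm.
A_we = 9 × 250 = 2250 mm².
F_nw = 0.6 F_EXX = 294 MPa.
φR_n = 0.75 × 294 × 2250 × 10⁻³ = 496.1 kN.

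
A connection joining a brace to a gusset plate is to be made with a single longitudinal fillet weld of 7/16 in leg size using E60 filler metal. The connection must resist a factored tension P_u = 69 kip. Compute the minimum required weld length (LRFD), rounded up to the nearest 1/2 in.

E60XX → F_EXX = 60 ksi.
Throat t_e = 0.707 × 0.4375 = 0.3093 in.
φr_n = 0.75 × 0.6 × 60 × 0.3093 = 8.351 kip/in.
L_req = P_u / φr_n = 69 / 8.351 = 8.262 in total.
Round up → use L = 8.5 in.

L = 8.5 in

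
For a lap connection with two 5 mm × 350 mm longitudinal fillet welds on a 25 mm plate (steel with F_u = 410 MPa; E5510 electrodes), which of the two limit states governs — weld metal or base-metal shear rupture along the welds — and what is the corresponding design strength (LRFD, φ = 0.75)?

E55XX → F_EXX = 550 MPa.
t_e = 0.707 × 5 = 3.535 mm; L = 700 mm.
Weld metal: φR_n = 0.75 × 0.6 × 550 × 3.535 × 700 × 10⁻³ = 612.4 kN.
Base metal (shear rupture): φR_n = 0.75 × 0.6 × 410 × 25 × 700 × 10⁻³ = 3229 kN.
Governing: weld metal.

φR_n ≈ 612 kN (weld metal governs)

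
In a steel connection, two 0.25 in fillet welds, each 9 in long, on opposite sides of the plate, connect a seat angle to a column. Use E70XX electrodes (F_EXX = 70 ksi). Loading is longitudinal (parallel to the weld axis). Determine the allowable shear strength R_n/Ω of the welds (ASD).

Effective throat t_e = 0.707 × 0.25 = 0.1767 in.
Total length L = 18 in; A_we = 0.1767 × 18 = 3.181 in².
F_nw = 0.6 F_EXX = 0.6 × 70 = 42 ksi.
R_n = 42 × 3.181 = 133.6 kip; R_n/Ω = 133.6/2.0 = 66.81 kip.

R_n/Ω ≈ 66.8 kip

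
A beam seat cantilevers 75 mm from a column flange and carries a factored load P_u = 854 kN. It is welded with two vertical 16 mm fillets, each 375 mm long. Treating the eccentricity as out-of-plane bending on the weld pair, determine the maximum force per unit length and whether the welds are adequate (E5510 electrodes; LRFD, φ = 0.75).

f_max ≈ 1780 N/mm; adequate

E55XX → F_EXX = 550 MPa.
L_w = 2 × 375 = 750 mm; section modulus (unit throat) S = 2 × L²/6 = 46880 mm².
Direct shear f_v = P/L_w = 854×10³/750 = 1139 N/mm.
Moment M = P × e = 854×10³ × 75 = 64050000 N·mm; bending f_b = M/S = 1366 N/mm.
f_max = √(f_v² + f_b²) = √(1139² + 1366²) = 1779 N/mm.
φr_n = 0.75 × 0.6 × 550 × (0.707 × 16) = 2800 N/mm → adequate.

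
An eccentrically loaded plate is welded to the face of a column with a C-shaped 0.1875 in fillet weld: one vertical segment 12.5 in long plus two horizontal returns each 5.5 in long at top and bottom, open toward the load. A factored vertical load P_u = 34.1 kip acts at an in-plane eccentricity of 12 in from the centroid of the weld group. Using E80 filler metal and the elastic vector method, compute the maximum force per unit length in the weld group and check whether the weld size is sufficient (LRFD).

E80XX → F_EXX = 80 ksi.
Total weld length L_w = 23.5 in. Treat welds as unit-width lines.
Centroid: x̄ = 2×5.5×2.75 / 23.5 = 1.287 in from the vertical weld.
Polar moment about centroid: J = I_x + I_y = [12.5³/12 + 2×5.5×6.25²] + [12.5×1.287² + 2(5.5³/12 + 5.5×1.463²)] = 664.4 in³.
Direct shear f_v = P/L_w = 34.1 / 23.5 = 1.451 kip/in (vertical).
Torsion M = P·e = 34.1 × 12 = 409.2 kip·in.
Critical point at (x, y) = (4.213, 6.25) from centroid. f_tx = M·y/J = 3.849 kip/in; f_ty = M·x/J = 2.595 kip/in.
Resultant f_max = √[f_tx² + (f_v + f_ty)²] = √[3.849² + (1.451 + 2.595)²] = 5.584 kip/in.
Capacity per unit length: φr_n = 0.75 × 0.6 × 80 × (0.707 × 0.1875) = 4.772 kip/in.
5.584 > 4.772 → NOT adequate.

f_max ≈ 5.58 kip/in; NOT adequate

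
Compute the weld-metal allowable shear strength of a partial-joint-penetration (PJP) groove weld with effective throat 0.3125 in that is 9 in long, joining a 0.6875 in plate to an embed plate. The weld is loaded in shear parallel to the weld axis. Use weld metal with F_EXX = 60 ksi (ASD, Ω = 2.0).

R_n/Ω ≈ 50.6 kip

Effective throat (given) t_e = 0.3125 in.
A_we = 0.3125 × 9 = 2.812 in².
F_nw = 0.6 F_EXX = 36 ksi.
R_n/Ω = (36 × 2.812) / 2.0 = 50.62 kip.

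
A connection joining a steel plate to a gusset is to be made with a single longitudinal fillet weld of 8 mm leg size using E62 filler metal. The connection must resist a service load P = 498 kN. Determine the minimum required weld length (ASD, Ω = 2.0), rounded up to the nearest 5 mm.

L = 475 mm

E62XX → F_EXX = 620 MPa.
Throat t_e = 0.707 × 8 = 5.656 mm.
r_n/Ω = (0.6 × 620 × 5.656) / 2.0 = 1052 N/mm = 1.052 kN/mm.
L_req = P / (r_n/Ω) = 498 / 1.052 = 473.4 mm total.
Round up → use L = 475 mm.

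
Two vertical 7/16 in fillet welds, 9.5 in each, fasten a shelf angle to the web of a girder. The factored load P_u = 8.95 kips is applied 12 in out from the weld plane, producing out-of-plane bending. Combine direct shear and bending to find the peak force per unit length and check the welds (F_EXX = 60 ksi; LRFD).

L_w = 2 × 9.5 = 19 in; section modulus (unit throat) S = 2 × L²/6 = 30.08 in².
Direct shear f_v = P/L_w = 8.95/19 = 0.4711 kip/in.
Moment M = P × e = 8.95 × 12 = 107.4 kip·in; bending f_b = M/S = 3.57 kip/in.
f_max = √(f_v² + f_b²) = √(0.4711² + 3.57²) = 3.601 kip/in.
φr_n = 0.75 × 0.6 × 60 × (0.707 × 0.4375) = 8.351 kip/in → adequate.

f_max ≈ 3.6 kip/in; adequate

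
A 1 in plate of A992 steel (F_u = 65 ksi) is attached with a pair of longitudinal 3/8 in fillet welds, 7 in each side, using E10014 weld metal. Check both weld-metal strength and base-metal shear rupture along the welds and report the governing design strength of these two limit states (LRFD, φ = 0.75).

φR_n ≈ 167 kip (weld metal governs)

E100XX → F_EXX = 100 ksi.
t_e = 0.707 × 0.375 = 0.2651 in; L = 14 in.
Weld metal: φR_n = 0.75 × 0.6 × 100 × 0.2651 × 14 = 167 kip.
Base metal (shear rupture): φR_n = 0.75 × 0.6 × 65 × 1 × 14 = 409.5 kip.
Governing: weld metal.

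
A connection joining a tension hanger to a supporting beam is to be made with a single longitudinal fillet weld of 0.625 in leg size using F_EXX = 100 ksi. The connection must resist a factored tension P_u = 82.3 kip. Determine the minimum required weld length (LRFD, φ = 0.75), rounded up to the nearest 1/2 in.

L = 4.5 in

Throat t_e = 0.707 × 0.625 = 0.4419 in.
φr_n = 0.75 × 0.6 × 100 × 0.4419 = 19.88 kip/in.
L_req = P_u / φr_n = 82.3 / 19.88 = 4.139 in total.
Round up → use L = 4.5 in.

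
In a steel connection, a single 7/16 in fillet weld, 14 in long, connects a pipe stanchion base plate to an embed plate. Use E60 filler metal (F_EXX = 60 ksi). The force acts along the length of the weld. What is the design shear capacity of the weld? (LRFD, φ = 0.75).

Effective throat t_e = 0.707 × 0.4375 = 0.3093 in.
Total length L = 14 in; A_we = 0.3093 × 14 = 4.33 in².
F_nw = 0.6 F_EXX = 0.6 × 60 = 36 ksi.
φR_n = 0.75 × 36 × 4.33 = 116.9 kip.

φR_n ≈ 117 kip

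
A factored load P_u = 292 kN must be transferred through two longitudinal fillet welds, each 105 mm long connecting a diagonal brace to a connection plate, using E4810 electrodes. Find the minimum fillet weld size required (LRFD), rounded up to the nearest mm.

w = 10 mm

E48XX → F_EXX = 480 MPa.
Total weld length L = 210 mm.
Required throat t_e = P_u / (φ × 0.6 F_EXX × L) = 292 / (0.75 × 0.6 × 480 × 210 × 10⁻³) = 6.437 mm.
Required leg w = t_e / 0.707 = 9.105 mm → use 10 mm.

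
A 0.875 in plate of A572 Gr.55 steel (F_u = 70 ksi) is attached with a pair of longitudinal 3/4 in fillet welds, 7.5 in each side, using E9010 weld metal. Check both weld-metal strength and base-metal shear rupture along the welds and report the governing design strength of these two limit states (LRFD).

φR_n ≈ 322 kip (weld metal governs)

E90XX → F_EXX = 90 ksi.
t_e = 0.707 × 0.75 = 0.5302 in; L = 15 in.
Weld metal: φR_n = 0.75 × 0.6 × 90 × 0.5302 × 15 = 322.1 kip.
Base metal (shear rupture): φR_n = 0.75 × 0.6 × 70 × 0.875 × 15 = 413.4 kip.
Governing: weld metal.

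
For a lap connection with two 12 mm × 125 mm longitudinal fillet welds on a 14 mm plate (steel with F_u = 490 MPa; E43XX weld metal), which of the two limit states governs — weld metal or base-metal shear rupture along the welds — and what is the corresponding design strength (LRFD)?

E43XX → F_EXX = 430 MPa.
t_e = 0.707 × 12 = 8.484 mm; L = 250 mm.
Weld metal: φR_n = 0.75 × 0.6 × 430 × 8.484 × 250 × 10⁻³ = 410.4 kN.
Base metal (shear rupture): φR_n = 0.75 × 0.6 × 490 × 14 × 250 × 10⁻³ = 771.8 kN.
Governing: weld metal.

φR_n ≈ 410 kN (weld metal governs)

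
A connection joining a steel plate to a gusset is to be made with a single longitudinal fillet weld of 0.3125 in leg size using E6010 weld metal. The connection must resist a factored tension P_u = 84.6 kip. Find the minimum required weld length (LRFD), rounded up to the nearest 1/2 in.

E60XX → F_EXX = 60 ksi.
Throat t_e = 0.707 × 0.3125 = 0.2209 in.
φr_n = 0.75 × 0.6 × 60 × 0.2209 = 5.965 kip/in.
L_req = P_u / φr_n = 84.6 / 5.965 = 14.18 in total.
Round up → use L = 14.5 in.

L = 14.5 in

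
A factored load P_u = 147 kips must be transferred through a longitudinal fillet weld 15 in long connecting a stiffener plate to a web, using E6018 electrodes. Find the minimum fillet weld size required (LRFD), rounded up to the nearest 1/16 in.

E60XX → F_EXX = 60 ksi.
Total weld length L = 15 in.
Required throat t_e = P_u / (φ × 0.6 F_EXX × L) = 147 / (0.75 × 0.6 × 60 × 15) = 0.363 in.
Required leg w = t_e / 0.707 = 0.5134 in → use 9/16 in.

w = 9/16 in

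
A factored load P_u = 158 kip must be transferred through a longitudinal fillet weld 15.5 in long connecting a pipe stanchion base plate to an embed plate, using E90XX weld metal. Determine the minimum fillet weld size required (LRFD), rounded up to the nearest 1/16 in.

E90XX → F_EXX = 90 ksi.
Total weld length L = 15.5 in.
Required throat t_e = P_u / (φ × 0.6 F_EXX × L) = 158 / (0.75 × 0.6 × 90 × 15.5) = 0.2517 in.
Required leg w = t_e / 0.707 = 0.356 in → use 3/8 in.

w = 3/8 in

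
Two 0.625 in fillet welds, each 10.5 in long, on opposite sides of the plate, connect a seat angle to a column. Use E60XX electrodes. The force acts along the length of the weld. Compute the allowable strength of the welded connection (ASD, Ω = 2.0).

R_n/Ω ≈ 167 kip

E60XX → F_EXX = 60 ksi.
Effective throat t_e = 0.707 × 0.625 = 0.4419 in.
Total length L = 21 in; A_we = 0.4419 × 21 = 9.279 in².
F_nw = 0.6 F_EXX = 0.6 × 60 = 36 ksi.
R_n = 36 × 9.279 = 334.1 kip; R_n/Ω = 334.1/2.0 = 167 kip.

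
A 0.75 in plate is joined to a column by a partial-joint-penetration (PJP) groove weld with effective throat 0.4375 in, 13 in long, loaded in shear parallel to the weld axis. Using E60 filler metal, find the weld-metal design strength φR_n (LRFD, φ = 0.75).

φR_n ≈ 154 kips

E60XX → F_EXX = 60 ksi.
Effective throat (given) t_e = 0.4375 in.
A_we = 0.4375 × 13 = 5.688 in².
F_nw = 0.6 F_EXX = 36 ksi.
φR_n = 0.75 × 36 × 5.688 = 153.6 kips.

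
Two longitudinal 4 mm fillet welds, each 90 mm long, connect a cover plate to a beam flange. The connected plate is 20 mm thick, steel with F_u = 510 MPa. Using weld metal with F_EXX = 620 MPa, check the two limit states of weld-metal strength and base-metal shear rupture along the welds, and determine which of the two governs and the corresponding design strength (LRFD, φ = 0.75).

t_e = 0.707 × 4 = 2.828 mm; L = 180 mm.
Weld metal: φR_n = 0.75 × 0.6 × 620 × 2.828 × 180 × 10⁻³ = 142 kN.
Base metal (shear rupture): φR_n = 0.75 × 0.6 × 510 × 20 × 180 × 10⁻³ = 826.2 kN.
Governing: weld metal.

φR_n ≈ 142 kN (weld metal governs)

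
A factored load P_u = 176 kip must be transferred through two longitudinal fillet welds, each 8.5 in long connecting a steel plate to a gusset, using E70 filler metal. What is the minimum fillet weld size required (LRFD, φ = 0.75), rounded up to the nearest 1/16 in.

w = 1/2 in

E70XX → F_EXX = 70 ksi.
Total weld length L = 17 in.
Required throat t_e = P_u / (φ × 0.6 F_EXX × L) = 176 / (0.75 × 0.6 × 70 × 17) = 0.3287 in.
Required leg w = t_e / 0.707 = 0.4649 in → use 1/2 in.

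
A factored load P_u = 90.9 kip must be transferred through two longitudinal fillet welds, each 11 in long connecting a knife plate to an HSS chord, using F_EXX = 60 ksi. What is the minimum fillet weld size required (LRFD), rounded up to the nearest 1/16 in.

Total weld length L = 22 in.
Required throat t_e = P_u / (φ × 0.6 F_EXX × L) = 90.9 / (0.75 × 0.6 × 60 × 22) = 0.153 in.
Required leg w = t_e / 0.707 = 0.2165 in → use 1/4 in.

w = 1/4 in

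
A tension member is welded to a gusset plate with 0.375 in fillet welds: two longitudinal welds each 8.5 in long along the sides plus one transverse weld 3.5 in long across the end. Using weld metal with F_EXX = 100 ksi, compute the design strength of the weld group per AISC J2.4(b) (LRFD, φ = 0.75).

φR_n ≈ 245 kips

t_e = 0.707 × 0.375 = 0.2651 in.
R_nwl = 0.6 × 100 × 0.2651 × 17 = 270.4 kips (longitudinal, 2 welds).
R_nwt = 0.6 × 100 × 0.2651 × 3.5 = 55.68 kips (transverse, base value).
(i) R_nwl + R_nwt = 326.1 kips; (ii) 0.85 R_nwl + 1.5 R_nwt = 313.4 kips.
R_n = max = 326.1 kips [governs: (i)]; φR_n = 244.6 kips.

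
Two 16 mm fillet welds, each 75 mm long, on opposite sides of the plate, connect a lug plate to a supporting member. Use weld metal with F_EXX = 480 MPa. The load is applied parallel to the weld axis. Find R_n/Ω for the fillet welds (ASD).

R_n/Ω ≈ 244 kN

Effective throat t_e = 0.707 × 16 = 11.31 mm.
Total length L = 150 mm; A_we = 11.31 × 150 = 1697 mm².
F_nw = 0.6 F_EXX = 0.6 × 480 = 288 MPa.
R_n = 288 × 1697 × 10⁻³ = 488.7 kN; R_n/Ω = 488.7/2.0 = 244.3 kN.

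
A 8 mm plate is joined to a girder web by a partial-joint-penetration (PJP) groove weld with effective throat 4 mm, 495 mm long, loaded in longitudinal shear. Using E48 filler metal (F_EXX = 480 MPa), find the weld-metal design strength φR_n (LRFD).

Effective throat (given) t_e = 4 mm.
A_we = 4 × 495 = 1980 mm².
F_nw = 0.6 F_EXX = 288 MPa.
φR_n = 0.75 × 288 × 1980 × 10⁻³ = 427.7 kN.

φR_n ≈ 428 kN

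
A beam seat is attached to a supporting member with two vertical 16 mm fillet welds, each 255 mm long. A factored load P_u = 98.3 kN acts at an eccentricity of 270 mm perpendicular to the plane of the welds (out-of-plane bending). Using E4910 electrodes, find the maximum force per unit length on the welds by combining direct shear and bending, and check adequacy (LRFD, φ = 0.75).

E49XX → F_EXX = 490 MPa.
L_w = 2 × 255 = 510 mm; section modulus (unit throat) S = 2 × L²/6 = 21680 mm².
Direct shear f_v = P/L_w = 98.3×10³/510 = 192.7 N/mm.
Moment M = P × e = 98.3×10³ × 270 = 26541000 N·mm; bending f_b = M/S = 1224 N/mm.
f_max = √(f_v² + f_b²) = √(192.7² + 1224²) = 1240 N/mm.
φr_n = 0.75 × 0.6 × 490 × (0.707 × 16) = 2494 N/mm → adequate.

f_max ≈ 1240 N/mm; adequate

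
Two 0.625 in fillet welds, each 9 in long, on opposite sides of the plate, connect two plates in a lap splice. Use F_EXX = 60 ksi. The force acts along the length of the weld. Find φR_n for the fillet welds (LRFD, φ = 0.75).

Effective throat t_e = 0.707 × 0.625 = 0.4419 in.
Total length L = 18 in; A_we = 0.4419 × 18 = 7.954 in².
F_nw = 0.6 F_EXX = 0.6 × 60 = 36 ksi.
φR_n = 0.75 × 36 × 7.954 = 214.8 kip.

φR_n ≈ 215 kip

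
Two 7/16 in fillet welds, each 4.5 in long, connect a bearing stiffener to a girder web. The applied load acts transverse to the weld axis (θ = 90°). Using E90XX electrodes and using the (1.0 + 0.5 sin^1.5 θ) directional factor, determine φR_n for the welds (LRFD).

E90XX → F_EXX = 90 ksi.
t_e = 0.707 × 0.4375 = 0.3093 in; A_we = 0.3093 × 9 = 2.784 in².
Directional factor: 1.0 + 0.5 sin^1.5(90°) = 1.5.
F_nw = 0.6 × 90 × 1.5 = 81 ksi.
φR_n = 0.75 × 81 × 2.784 = 169.1 kips.

φR_n ≈ 169 kips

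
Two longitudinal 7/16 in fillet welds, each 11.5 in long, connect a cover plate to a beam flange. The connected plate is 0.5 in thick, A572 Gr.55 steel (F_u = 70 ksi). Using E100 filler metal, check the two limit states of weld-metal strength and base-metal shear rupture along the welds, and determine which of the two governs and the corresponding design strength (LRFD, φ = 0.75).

φR_n ≈ 320 kip (weld metal governs)

E100XX → F_EXX = 100 ksi.
t_e = 0.707 × 0.4375 = 0.3093 in; L = 23 in.
Weld metal: φR_n = 0.75 × 0.6 × 100 × 0.3093 × 23 = 320.1 kip.
Base metal (shear rupture): φR_n = 0.75 × 0.6 × 70 × 0.5 × 23 = 362.2 kip.
Governing: weld metal.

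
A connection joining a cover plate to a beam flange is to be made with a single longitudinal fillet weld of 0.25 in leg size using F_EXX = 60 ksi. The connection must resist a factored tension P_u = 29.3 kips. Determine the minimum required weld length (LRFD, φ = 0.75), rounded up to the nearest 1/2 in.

Throat t_e = 0.707 × 0.25 = 0.1767 in.
φr_n = 0.75 × 0.6 × 60 × 0.1767 = 4.772 kips/in.
L_req = P_u / φr_n = 29.3 / 4.772 = 6.14 in total.
Round up → use L = 6.5 in.

L = 6.5 in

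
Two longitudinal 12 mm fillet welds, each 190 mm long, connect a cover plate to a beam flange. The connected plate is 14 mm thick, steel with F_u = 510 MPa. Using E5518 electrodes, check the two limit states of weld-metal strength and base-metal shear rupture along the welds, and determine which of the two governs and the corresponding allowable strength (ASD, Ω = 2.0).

R_n/Ω ≈ 532 kN (weld metal governs)

E55XX → F_EXX = 550 MPa.
t_e = 0.707 × 12 = 8.484 mm; L = 380 mm.
Weld metal: R_n/Ω = (1/2.0) × 0.6 × 550 × 8.484 × 380 × 10⁻³ = 531.9 kN.
Base metal (shear rupture): R_n/Ω = (1/2.0) × 0.6 × 510 × 14 × 380 × 10⁻³ = 814 kN.
Governing: weld metal.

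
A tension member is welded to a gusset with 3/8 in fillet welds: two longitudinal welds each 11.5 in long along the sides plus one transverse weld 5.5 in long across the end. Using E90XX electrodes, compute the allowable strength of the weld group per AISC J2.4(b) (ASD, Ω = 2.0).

R_n/Ω ≈ 204 kip

E90XX → F_EXX = 90 ksi.
t_e = 0.707 × 0.375 = 0.2651 in.
R_nwl = 0.6 × 90 × 0.2651 × 23 = 329.3 kip (longitudinal, 2 welds).
R_nwt = 0.6 × 90 × 0.2651 × 5.5 = 78.74 kip (transverse, base value).
(i) R_nwl + R_nwt = 408 kip; (ii) 0.85 R_nwl + 1.5 R_nwt = 398 kip.
R_n = max = 408 kip [governs: (i)]; R_n/Ω = 204 kip.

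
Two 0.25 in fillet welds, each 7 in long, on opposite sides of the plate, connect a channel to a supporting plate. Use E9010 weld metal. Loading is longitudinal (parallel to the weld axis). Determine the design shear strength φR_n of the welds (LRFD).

φR_n ≈ 100 kip

E90XX → F_EXX = 90 ksi.
Effective throat t_e = 0.707 × 0.25 = 0.1767 in.
Total length L = 14 in; A_we = 0.1767 × 14 = 2.474 in².
F_nw = 0.6 F_EXX = 0.6 × 90 = 54 ksi.
φR_n = 0.75 × 54 × 2.474 = 100.2 kip.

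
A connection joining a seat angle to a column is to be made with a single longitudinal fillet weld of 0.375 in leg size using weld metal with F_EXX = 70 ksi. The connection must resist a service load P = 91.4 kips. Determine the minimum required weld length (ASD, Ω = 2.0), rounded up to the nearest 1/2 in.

Throat t_e = 0.707 × 0.375 = 0.2651 in.
r_n/Ω = (0.6 × 70 × 0.2651) / 2.0 = 5.568 kip/in.
L_req = P / (r_n/Ω) = 91.4 / 5.568 = 16.42 in total.
Round up → use L = 16.5 in.

L = 16.5 in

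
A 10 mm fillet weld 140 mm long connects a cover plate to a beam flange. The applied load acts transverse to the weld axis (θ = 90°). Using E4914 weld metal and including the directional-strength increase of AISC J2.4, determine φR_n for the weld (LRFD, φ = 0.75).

E49XX → F_EXX = 490 MPa.
t_e = 0.707 × 10 = 7.07 mm; A_we = 7.07 × 140 = 989.8 mm².
Directional factor: 1.0 + 0.5 sin^1.5(90°) = 1.5.
F_nw = 0.6 × 490 × 1.5 = 441 MPa.
φR_n = 0.75 × 441 × 989.8 × 10⁻³ = 327.4 kN.

φR_n ≈ 327 kN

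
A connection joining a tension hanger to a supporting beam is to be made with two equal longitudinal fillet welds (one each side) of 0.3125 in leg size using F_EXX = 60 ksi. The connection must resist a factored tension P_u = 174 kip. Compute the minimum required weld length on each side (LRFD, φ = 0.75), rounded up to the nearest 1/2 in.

Throat t_e = 0.707 × 0.3125 = 0.2209 in.
φr_n = 0.75 × 0.6 × 60 × 0.2209 = 5.965 kip/in.
L_req = P_u / φr_n = 174 / 5.965 = 29.17 in total.
Per side: 29.17 / 2 = 14.58 in.
Round up → use L = 15 in on each side.

L = 15 in on each side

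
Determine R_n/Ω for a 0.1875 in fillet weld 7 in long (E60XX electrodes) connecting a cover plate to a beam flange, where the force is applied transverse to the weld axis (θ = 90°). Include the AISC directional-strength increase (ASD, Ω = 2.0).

E60XX → F_EXX = 60 ksi.
t_e = 0.707 × 0.1875 = 0.1326 in; A_we = 0.1326 × 7 = 0.9279 in².
Directional factor: 1.0 + 0.5 sin^1.5(90°) = 1.5.
F_nw = 0.6 × 60 × 1.5 = 54 ksi.
R_n/Ω = (54 × 0.9279) / 2.0 = 25.05 kips.

R_n/Ω ≈ 25.1 kips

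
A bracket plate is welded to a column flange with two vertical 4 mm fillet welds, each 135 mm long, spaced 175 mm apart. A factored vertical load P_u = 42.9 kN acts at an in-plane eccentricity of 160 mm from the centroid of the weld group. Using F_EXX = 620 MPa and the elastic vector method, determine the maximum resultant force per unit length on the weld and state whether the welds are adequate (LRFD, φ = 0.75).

Total weld length L_w = 270 mm. Treat welds as unit-width lines.
Polar moment about centroid: J = 2[d³/12 + d(b/2)²] = 2[135³/12 + 135×87.5²] = 2477000 mm³.
Direct shear f_v = P/L_w = 42.9×10³ / 270 = 158.9 N/mm (vertical).
Torsion M = P·e = 42.9×10³ × 160 = 6864000 N·mm.
Critical point at (x, y) = (87.5, 67.5) from centroid. f_tx = M·y/J = 187 N/mm; f_ty = M·x/J = 242.4 N/mm.
Resultant f_max = √[f_tx² + (f_v + f_ty)²] = √[187² + (158.9 + 242.4)²] = 442.8 N/mm.
Capacity per unit length: φr_n = 0.75 × 0.6 × 620 × (0.707 × 4) = 789 N/mm.
442.8 ≤ 789 → adequate.

f_max ≈ 443 N/mm; adequate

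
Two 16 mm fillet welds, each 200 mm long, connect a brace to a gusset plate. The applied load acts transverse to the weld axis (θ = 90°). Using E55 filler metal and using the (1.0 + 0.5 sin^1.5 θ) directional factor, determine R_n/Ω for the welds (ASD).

R_n/Ω ≈ 1120 kN

E55XX → F_EXX = 550 MPa.
t_e = 0.707 × 16 = 11.31 mm; A_we = 11.31 × 400 = 4525 mm².
Directional factor: 1.0 + 0.5 sin^1.5(90°) = 1.5.
F_nw = 0.6 × 550 × 1.5 = 495 MPa.
R_n/Ω = (495 × 4525) / 2.0 × 10⁻³ = 1120 kN.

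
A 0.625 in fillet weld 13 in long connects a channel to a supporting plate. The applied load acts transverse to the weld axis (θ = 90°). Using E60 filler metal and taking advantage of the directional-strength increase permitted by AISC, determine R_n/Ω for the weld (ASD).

R_n/Ω ≈ 155 kips

E60XX → F_EXX = 60 ksi.
t_e = 0.707 × 0.625 = 0.4419 in; A_we = 0.4419 × 13 = 5.744 in².
Directional factor: 1.0 + 0.5 sin^1.5(90°) = 1.5.
F_nw = 0.6 × 60 × 1.5 = 54 ksi.
R_n/Ω = (54 × 5.744) / 2.0 = 155.1 kips.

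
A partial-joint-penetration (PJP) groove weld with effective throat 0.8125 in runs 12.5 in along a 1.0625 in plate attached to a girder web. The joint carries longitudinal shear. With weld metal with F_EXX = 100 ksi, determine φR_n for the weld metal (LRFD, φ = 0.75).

φR_n ≈ 457 kip

Effective throat (given) t_e = 0.8125 in.
A_we = 0.8125 × 12.5 = 10.16 in².
F_nw = 0.6 F_EXX = 60 ksi.
φR_n = 0.75 × 60 × 10.16 = 457 kip.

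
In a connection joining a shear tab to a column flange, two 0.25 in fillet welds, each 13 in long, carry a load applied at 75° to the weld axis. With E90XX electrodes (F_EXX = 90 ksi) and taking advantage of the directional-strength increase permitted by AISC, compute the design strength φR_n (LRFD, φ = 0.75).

t_e = 0.707 × 0.25 = 0.1767 in; A_we = 0.1767 × 26 = 4.595 in².
Directional factor: 1.0 + 0.5 sin^1.5(75°) = 1.475.
F_nw = 0.6 × 90 × 1.475 = 79.63 ksi.
φR_n = 0.75 × 79.63 × 4.595 = 274.5 kips.

φR_n ≈ 274 kips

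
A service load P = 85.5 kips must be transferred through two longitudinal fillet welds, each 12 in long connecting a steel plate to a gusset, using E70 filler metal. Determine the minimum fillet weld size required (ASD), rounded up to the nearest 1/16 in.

E70XX → F_EXX = 70 ksi.
Total weld length L = 24 in.
Required throat t_e = P × Ω / (0.6 F_EXX × L) = 85.5 × 2.0 / (0.6 × 70 × 24) = 0.1696 in.
Required leg w = t_e / 0.707 = 0.2399 in → use 1/4 in.

w = 1/4 in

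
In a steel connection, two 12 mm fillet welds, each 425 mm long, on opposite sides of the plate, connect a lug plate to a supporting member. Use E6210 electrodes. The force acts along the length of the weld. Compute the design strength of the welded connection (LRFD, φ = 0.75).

E62XX → F_EXX = 620 MPa.
Effective throat t_e = 0.707 × 12 = 8.484 mm.
Total length L = 850 mm; A_we = 8.484 × 850 = 7211 mm².
F_nw = 0.6 F_EXX = 0.6 × 620 = 372 MPa.
φR_n = 0.75 × 372 × 7211 × 10⁻³ = 2012 kN.

φR_n ≈ 2010 kN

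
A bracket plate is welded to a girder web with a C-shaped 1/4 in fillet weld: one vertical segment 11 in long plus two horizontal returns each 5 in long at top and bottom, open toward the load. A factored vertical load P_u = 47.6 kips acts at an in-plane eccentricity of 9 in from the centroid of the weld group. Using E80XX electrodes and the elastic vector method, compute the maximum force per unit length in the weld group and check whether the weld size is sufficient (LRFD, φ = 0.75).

E80XX → F_EXX = 80 ksi.
Total weld length L_w = 21 in. Treat welds as unit-width lines.
Centroid: x̄ = 2×5×2.5 / 21 = 1.19 in from the vertical weld.
Polar moment about centroid: J = I_x + I_y = [11³/12 + 2×5×5.5²] + [11×1.19² + 2(5³/12 + 5×1.31²)] = 467 in³.
Direct shear f_v = P/L_w = 47.6 / 21 = 2.267 kip/in (vertical).
Torsion M = P·e = 47.6 × 9 = 428.4 kip·in.
Critical point at (x, y) = (3.81, 5.5) from centroid. f_tx = M·y/J = 5.046 kip/in; f_ty = M·x/J = 3.495 kip/in.
Resultant f_max = √[f_tx² + (f_v + f_ty)²] = √[5.046² + (2.267 + 3.495)²] = 7.658 kip/in.
Capacity per unit length: φr_n = 0.75 × 0.6 × 80 × (0.707 × 0.25) = 6.363 kip/in.
7.658 > 6.363 → NOT adequate.

f_max ≈ 7.66 kip/in; NOT adequate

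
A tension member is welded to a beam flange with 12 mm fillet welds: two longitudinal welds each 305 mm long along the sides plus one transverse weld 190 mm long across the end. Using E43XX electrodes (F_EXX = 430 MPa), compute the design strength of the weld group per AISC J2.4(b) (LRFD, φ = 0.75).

t_e = 0.707 × 12 = 8.484 mm.
R_nwl = 0.6 × 430 × 8.484 × 610 × 10⁻³ = 1335 kN (longitudinal, 2 welds).
R_nwt = 0.6 × 430 × 8.484 × 190 × 10⁻³ = 415.9 kN (transverse, base value).
(i) R_nwl + R_nwt = 1751 kN; (ii) 0.85 R_nwl + 1.5 R_nwt = 1759 kN.
R_n = max = 1759 kN [governs: (ii)]; φR_n = 1319 kN.

φR_n ≈ 1320 kN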